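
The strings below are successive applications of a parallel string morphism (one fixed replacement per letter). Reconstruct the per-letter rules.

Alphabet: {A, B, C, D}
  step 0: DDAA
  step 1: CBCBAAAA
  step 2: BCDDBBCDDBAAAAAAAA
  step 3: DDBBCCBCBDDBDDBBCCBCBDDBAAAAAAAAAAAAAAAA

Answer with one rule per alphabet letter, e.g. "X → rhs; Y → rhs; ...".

  step 2 ⇒ step 3: BCDDBBCDDBAAAAAAAA ⇒ DDB·BC·CB·CB·DDB·DDB·BC·CB·CB·DDB·AA·AA·AA·AA·AA·AA·AA·AA
    A ↦ AA
    B ↦ DDB
    C ↦ BC
    D ↦ CB

A->AA, B->DDB, C->BC, D->CB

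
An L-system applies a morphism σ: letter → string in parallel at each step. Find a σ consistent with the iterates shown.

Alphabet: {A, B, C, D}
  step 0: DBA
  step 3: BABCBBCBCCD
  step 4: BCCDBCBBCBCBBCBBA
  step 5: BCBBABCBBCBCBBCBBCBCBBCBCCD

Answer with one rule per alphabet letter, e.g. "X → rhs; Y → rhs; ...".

  step 4 ⇒ step 5: BCCDBCBBCBCBBCBBA ⇒ BC·B·B·A·BC·B·BC·BC·B·BC·B·BC·BC·B·BC·BC·CD
    A ↦ CD
    B ↦ BC
    C ↦ B
    D ↦ A

A->CD, B->BC, C->B, D->A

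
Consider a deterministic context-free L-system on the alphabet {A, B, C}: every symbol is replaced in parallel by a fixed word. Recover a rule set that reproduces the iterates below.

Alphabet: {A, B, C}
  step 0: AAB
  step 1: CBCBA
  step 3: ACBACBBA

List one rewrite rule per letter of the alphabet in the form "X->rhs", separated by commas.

A->CB, B->A, C->B

  step 0 ⇒ step 1: AAB ⇒ CB·CB·A
    A ↦ CB
    B ↦ A
    C ↦ B  (constrained at step 1)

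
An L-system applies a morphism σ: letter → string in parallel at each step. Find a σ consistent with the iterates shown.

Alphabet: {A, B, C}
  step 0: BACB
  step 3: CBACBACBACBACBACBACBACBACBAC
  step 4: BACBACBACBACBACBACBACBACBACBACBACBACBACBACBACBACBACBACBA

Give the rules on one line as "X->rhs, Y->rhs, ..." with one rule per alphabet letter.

A->BAC, B->C, C->BA

  step 3 ⇒ step 4: CBACBACBACBACBACBACBACBACBAC ⇒ BA·C·BAC·BA·C·BAC·BA·C·BAC·BA·C·BAC·BA·C·BAC·BA·C·BAC·BA·C·BAC·BA·C·BAC·BA·C·BAC·BA
    A ↦ BAC
    B ↦ C
    C ↦ BA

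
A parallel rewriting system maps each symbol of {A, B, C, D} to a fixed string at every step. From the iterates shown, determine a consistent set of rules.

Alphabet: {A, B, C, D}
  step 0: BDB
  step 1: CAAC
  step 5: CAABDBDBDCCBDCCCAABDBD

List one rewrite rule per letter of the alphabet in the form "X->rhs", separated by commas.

  step 0 ⇒ step 1: BDB ⇒ C·AA·C
    B ↦ C
    D ↦ AA
    A ↦ C  (constrained at step 1)
    C ↦ BD  (constrained at step 1)

A->C, B->C, C->BD, D->AA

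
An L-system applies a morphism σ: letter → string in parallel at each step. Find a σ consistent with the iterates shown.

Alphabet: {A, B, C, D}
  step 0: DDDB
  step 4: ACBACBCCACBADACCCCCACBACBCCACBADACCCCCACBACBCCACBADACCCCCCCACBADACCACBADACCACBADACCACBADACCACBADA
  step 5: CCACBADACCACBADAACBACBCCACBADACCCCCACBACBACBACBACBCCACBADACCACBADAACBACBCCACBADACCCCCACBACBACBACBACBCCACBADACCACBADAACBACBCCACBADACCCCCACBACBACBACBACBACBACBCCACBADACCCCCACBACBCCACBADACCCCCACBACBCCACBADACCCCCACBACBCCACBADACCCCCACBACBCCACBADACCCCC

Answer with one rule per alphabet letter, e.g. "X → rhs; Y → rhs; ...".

A->CC, B->ADA, C->ACB, D->C

  step 4 ⇒ step 5: ACBACBCCACBADACCCCCACBACBCCACBADACCCCCACBACBCCACBADACCCCCCCACBADACCACBADACCACBADACCACBADACCACBADA ⇒ CC·ACB·ADA·CC·ACB·ADA·ACB·ACB·CC·ACB·ADA·CC·C·CC·ACB·ACB·ACB·ACB·ACB·CC·ACB·ADA·CC·ACB·ADA·ACB·ACB·CC·ACB·ADA·CC·C·CC·ACB·ACB·ACB·ACB·ACB·CC·ACB·ADA·CC·ACB·ADA·ACB·ACB·CC·ACB·ADA·CC·C·CC·ACB·ACB·ACB·ACB·ACB·ACB·ACB·CC·ACB·ADA·CC·C·CC·ACB·ACB·CC·ACB·ADA·CC·C·CC·ACB·ACB·CC·ACB·ADA·CC·C·CC·ACB·ACB·CC·ACB·ADA·CC·C·CC·ACB·ACB·CC·ACB·ADA·CC·C·CC
    A ↦ CC
    B ↦ ADA
    C ↦ ACB
    D ↦ C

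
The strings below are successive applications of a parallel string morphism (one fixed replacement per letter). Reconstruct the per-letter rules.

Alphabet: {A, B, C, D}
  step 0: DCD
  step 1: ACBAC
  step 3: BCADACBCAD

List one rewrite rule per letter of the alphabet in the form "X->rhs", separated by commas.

  step 0 ⇒ step 1: DCD ⇒ AC·B·AC
    C ↦ B
    D ↦ AC
    A ↦ CA  (constrained at step 1)
    B ↦ D  (constrained at step 1)

A->CA, B->D, C->B, D->AC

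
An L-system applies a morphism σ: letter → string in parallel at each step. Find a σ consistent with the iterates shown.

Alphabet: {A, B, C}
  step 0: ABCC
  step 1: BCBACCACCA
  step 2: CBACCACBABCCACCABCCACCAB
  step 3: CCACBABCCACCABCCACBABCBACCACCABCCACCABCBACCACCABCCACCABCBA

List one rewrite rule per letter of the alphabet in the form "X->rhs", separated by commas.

A->B, B->CBA, C->CCA

  step 2 ⇒ step 3: CBACCACBABCCACCABCCACCAB ⇒ CCA·CBA·B·CCA·CCA·B·CCA·CBA·B·CBA·CCA·CCA·B·CCA·CCA·B·CBA·CCA·CCA·B·CCA·CCA·B·CBA
    A ↦ B
    B ↦ CBA
    C ↦ CCA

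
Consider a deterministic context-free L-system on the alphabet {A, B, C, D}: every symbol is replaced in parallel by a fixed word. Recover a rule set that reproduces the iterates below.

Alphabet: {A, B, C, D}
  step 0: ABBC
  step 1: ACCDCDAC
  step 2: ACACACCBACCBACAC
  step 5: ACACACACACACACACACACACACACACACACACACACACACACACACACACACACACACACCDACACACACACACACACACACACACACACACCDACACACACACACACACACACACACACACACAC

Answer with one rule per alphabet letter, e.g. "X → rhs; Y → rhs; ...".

  step 1 ⇒ step 2: ACCDCDAC ⇒ AC·AC·AC·CB·AC·CB·AC·AC
    A ↦ AC
    C ↦ AC
    D ↦ CB
  step 0 ⇒ step 1: ABBC ⇒ AC·CD·CD·AC
    B ↦ CD

A->AC, B->CD, C->AC, D->CB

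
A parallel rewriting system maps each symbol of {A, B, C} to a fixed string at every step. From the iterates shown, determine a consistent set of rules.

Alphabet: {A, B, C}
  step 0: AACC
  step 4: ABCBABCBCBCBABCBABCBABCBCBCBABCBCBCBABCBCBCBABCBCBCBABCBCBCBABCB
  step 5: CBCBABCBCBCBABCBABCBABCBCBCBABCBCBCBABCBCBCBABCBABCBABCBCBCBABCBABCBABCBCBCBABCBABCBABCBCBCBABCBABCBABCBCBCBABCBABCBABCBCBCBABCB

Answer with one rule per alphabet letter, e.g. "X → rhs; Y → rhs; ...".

  step 4 ⇒ step 5: ABCBABCBCBCBABCBABCBABCBCBCBABCBCBCBABCBCBCBABCBCBCBABCBCBCBABCB ⇒ CB·CB·AB·CB·CB·CB·AB·CB·AB·CB·AB·CB·CB·CB·AB·CB·CB·CB·AB·CB·CB·CB·AB·CB·AB·CB·AB·CB·CB·CB·AB·CB·AB·CB·AB·CB·CB·CB·AB·CB·AB·CB·AB·CB·CB·CB·AB·CB·AB·CB·AB·CB·CB·CB·AB·CB·AB·CB·AB·CB·CB·CB·AB·CB
    A ↦ CB
    B ↦ CB
    C ↦ AB

A->CB, B->CB, C->AB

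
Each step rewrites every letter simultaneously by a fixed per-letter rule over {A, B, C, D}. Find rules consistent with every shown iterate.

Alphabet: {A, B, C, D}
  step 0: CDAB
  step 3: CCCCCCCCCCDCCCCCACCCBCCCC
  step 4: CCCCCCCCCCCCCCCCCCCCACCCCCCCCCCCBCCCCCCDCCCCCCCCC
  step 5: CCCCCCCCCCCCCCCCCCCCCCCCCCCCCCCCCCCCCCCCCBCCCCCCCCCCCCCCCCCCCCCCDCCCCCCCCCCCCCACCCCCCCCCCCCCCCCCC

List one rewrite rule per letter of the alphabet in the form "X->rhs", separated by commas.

A->CB, B->DC, C->CC, D->A

  step 4 ⇒ step 5: CCCCCCCCCCCCCCCCCCCCACCCCCCCCCCCBCCCCCCDCCCCCCCCC ⇒ CC·CC·CC·CC·CC·CC·CC·CC·CC·CC·CC·CC·CC·CC·CC·CC·CC·CC·CC·CC·CB·CC·CC·CC·CC·CC·CC·CC·CC·CC·CC·CC·DC·CC·CC·CC·CC·CC·CC·A·CC·CC·CC·CC·CC·CC·CC·CC·CC
    A ↦ CB
    B ↦ DC
    C ↦ CC
    D ↦ A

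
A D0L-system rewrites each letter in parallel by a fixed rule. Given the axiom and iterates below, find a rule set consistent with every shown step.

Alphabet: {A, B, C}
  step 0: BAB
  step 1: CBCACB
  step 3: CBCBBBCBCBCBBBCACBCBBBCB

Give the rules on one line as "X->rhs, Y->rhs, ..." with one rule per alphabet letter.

A->CA, B->CB, C->BB

  step 0 ⇒ step 1: BAB ⇒ CB·CA·CB
    A ↦ CA
    B ↦ CB
    C ↦ BB  (constrained at step 1)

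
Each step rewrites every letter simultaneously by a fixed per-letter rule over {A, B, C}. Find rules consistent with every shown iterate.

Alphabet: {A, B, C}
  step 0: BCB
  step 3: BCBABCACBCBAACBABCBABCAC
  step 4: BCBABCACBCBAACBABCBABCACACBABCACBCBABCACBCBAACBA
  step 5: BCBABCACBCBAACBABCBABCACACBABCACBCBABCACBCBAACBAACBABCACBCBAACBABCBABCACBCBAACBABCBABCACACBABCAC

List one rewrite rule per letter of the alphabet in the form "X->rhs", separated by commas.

A->AC, B->BC, C->BA

  step 4 ⇒ step 5: BCBABCACBCBAACBABCBABCACACBABCACBCBABCACBCBAACBA ⇒ BC·BA·BC·AC·BC·BA·AC·BA·BC·BA·BC·AC·AC·BA·BC·AC·BC·BA·BC·AC·BC·BA·AC·BA·AC·BA·BC·AC·BC·BA·AC·BA·BC·BA·BC·AC·BC·BA·AC·BA·BC·BA·BC·AC·AC·BA·BC·AC
    A ↦ AC
    B ↦ BC
    C ↦ BA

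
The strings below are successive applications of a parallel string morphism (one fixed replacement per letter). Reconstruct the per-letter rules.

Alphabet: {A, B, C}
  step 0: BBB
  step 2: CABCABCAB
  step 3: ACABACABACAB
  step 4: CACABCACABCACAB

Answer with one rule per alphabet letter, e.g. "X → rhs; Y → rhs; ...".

A->C, B->AB, C->A

  step 3 ⇒ step 4: ACABACABACAB ⇒ C·A·C·AB·C·A·C·AB·C·A·C·AB
    A ↦ C
    B ↦ AB
    C ↦ A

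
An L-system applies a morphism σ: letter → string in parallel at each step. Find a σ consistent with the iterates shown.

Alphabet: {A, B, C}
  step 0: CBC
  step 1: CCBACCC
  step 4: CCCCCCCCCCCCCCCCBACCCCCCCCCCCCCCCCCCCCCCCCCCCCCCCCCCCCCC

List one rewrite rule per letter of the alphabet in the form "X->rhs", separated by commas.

  step 0 ⇒ step 1: CBC ⇒ CC·BAC·CC
    B ↦ BAC
    C ↦ CC
    A ↦ C  (constrained at step 1)

A->C, B->BAC, C->CC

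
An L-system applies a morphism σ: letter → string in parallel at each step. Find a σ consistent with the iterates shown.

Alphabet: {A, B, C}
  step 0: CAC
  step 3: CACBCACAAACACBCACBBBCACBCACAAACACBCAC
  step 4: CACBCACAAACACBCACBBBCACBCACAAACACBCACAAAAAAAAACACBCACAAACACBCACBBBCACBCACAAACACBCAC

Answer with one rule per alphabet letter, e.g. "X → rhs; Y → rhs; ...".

A->B, B->AAA, C->CAC

  step 3 ⇒ step 4: CACBCACAAACACBCACBBBCACBCACAAACACBCAC ⇒ CAC·B·CAC·AAA·CAC·B·CAC·B·B·B·CAC·B·CAC·AAA·CAC·B·CAC·AAA·AAA·AAA·CAC·B·CAC·AAA·CAC·B·CAC·B·B·B·CAC·B·CAC·AAA·CAC·B·CAC
    A ↦ B
    B ↦ AAA
    C ↦ CAC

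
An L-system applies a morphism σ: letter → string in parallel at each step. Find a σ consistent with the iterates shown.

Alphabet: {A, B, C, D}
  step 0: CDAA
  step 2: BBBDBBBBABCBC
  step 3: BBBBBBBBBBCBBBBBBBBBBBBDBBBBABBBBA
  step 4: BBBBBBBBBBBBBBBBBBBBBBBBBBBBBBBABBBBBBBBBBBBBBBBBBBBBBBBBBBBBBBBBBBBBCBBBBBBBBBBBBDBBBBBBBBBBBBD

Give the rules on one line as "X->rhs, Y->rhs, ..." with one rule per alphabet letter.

  step 3 ⇒ step 4: BBBBBBBBBBCBBBBBBBBBBBBDBBBBABBBBA ⇒ BBB·BBB·BBB·BBB·BBB·BBB·BBB·BBB·BBB·BBB·BA·BBB·BBB·BBB·BBB·BBB·BBB·BBB·BBB·BBB·BBB·BBB·BBB·BC·BBB·BBB·BBB·BBB·D·BBB·BBB·BBB·BBB·D
    A ↦ D
    B ↦ BBB
    C ↦ BA
    D ↦ BC

A->D, B->BBB, C->BA, D->BC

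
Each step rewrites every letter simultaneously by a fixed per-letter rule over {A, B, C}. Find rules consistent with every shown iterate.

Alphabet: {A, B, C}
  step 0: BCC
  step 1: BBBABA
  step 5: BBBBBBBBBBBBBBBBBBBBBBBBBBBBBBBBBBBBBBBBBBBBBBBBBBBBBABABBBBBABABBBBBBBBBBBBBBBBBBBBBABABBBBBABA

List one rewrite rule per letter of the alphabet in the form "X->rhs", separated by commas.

  step 0 ⇒ step 1: BCC ⇒ BB·BA·BA
    B ↦ BB
    C ↦ BA
    A ↦ CC  (constrained at step 1)

A->CC, B->BB, C->BA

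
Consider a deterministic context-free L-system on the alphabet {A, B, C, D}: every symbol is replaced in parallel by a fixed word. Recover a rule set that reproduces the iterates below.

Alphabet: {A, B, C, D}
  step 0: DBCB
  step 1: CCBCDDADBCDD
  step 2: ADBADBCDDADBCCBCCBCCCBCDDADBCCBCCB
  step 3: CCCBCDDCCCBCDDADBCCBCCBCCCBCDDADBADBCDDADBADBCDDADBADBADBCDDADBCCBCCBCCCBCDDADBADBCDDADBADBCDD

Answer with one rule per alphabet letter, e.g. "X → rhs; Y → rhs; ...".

  step 2 ⇒ step 3: ADBADBCDDADBCCBCCBCCCBCDDADBCCBCCB ⇒ C·CCB·CDD·C·CCB·CDD·ADB·CCB·CCB·C·CCB·CDD·ADB·ADB·CDD·ADB·ADB·CDD·ADB·ADB·ADB·CDD·ADB·CCB·CCB·C·CCB·CDD·ADB·ADB·CDD·ADB·ADB·CDD
    A ↦ C
    B ↦ CDD
    C ↦ ADB
    D ↦ CCB

A->C, B->CDD, C->ADB, D->CCB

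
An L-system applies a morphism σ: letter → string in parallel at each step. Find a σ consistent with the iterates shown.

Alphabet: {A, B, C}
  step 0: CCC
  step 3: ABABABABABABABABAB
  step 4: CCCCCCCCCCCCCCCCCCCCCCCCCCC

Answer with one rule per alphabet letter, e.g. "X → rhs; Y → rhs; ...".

A->CC, B->C, C->AB

  step 3 ⇒ step 4: ABABABABABABABABAB ⇒ CC·C·CC·C·CC·C·CC·C·CC·C·CC·C·CC·C·CC·C·CC·C
    A ↦ CC
    B ↦ C
    C ↦ AB  (constrained at step 0)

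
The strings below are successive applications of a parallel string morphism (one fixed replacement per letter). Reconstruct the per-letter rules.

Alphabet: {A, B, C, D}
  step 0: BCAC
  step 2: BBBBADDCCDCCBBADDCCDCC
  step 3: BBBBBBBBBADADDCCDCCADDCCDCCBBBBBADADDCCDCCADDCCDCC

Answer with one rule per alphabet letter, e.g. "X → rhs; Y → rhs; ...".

  step 2 ⇒ step 3: BBBBADDCCDCCBBADDCCDCC ⇒ BB·BB·BB·BB·B·AD·AD·DCC·DCC·AD·DCC·DCC·BB·BB·B·AD·AD·DCC·DCC·AD·DCC·DCC
    A ↦ B
    B ↦ BB
    C ↦ DCC
    D ↦ AD

A->B, B->BB, C->DCC, D->AD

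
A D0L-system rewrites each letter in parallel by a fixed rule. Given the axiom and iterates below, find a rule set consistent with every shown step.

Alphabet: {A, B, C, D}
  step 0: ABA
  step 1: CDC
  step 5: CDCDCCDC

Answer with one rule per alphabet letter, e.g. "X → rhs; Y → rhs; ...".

A->C, B->D, C->BA, D->A

  step 0 ⇒ step 1: ABA ⇒ C·D·C
    A ↦ C
    B ↦ D
    C ↦ BA  (constrained at step 1)
    D ↦ A  (constrained at step 1)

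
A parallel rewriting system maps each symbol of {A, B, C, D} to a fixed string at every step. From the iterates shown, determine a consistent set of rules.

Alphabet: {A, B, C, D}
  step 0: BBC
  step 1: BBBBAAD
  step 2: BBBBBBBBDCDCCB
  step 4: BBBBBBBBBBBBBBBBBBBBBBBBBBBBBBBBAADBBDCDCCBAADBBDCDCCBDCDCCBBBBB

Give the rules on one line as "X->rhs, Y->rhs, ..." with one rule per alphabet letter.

  step 1 ⇒ step 2: BBBBAAD ⇒ BB·BB·BB·BB·DC·DC·CB
    A ↦ DC
    B ↦ BB
    D ↦ CB
  step 0 ⇒ step 1: BBC ⇒ BB·BB·AAD
    C ↦ AAD

A->DC, B->BB, C->AAD, D->CB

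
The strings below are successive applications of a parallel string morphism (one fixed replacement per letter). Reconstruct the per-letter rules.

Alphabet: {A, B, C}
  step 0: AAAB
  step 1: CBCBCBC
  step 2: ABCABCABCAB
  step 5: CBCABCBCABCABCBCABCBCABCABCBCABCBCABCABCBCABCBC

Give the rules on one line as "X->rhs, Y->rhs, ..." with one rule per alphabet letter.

A->CB, B->C, C->AB

  step 1 ⇒ step 2: CBCBCBC ⇒ AB·C·AB·C·AB·C·AB
    B ↦ C
    C ↦ AB
  step 0 ⇒ step 1: AAAB ⇒ CB·CB·CB·C
    A ↦ CB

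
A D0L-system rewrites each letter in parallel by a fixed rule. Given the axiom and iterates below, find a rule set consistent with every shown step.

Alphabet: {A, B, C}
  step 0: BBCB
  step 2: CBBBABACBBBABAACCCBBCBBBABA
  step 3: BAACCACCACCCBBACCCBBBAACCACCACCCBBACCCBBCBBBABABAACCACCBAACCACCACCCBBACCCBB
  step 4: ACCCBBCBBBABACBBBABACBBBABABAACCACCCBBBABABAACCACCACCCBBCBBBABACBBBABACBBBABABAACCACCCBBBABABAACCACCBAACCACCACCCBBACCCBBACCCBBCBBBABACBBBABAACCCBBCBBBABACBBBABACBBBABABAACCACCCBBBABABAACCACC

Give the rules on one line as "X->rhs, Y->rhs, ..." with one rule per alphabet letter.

  step 3 ⇒ step 4: BAACCACCACCCBBACCCBBBAACCACCACCCBBACCCBBCBBBABABAACCACCBAACCACCACCCBBACCCBB ⇒ ACC·CBB·CBB·BA·BA·CBB·BA·BA·CBB·BA·BA·BA·ACC·ACC·CBB·BA·BA·BA·ACC·ACC·ACC·CBB·CBB·BA·BA·CBB·BA·BA·CBB·BA·BA·BA·ACC·ACC·CBB·BA·BA·BA·ACC·ACC·BA·ACC·ACC·ACC·CBB·ACC·CBB·ACC·CBB·CBB·BA·BA·CBB·BA·BA·ACC·CBB·CBB·BA·BA·CBB·BA·BA·CBB·BA·BA·BA·ACC·ACC·CBB·BA·BA·BA·ACC·ACC
    A ↦ CBB
    B ↦ ACC
    C ↦ BA

A->CBB, B->ACC, C->BA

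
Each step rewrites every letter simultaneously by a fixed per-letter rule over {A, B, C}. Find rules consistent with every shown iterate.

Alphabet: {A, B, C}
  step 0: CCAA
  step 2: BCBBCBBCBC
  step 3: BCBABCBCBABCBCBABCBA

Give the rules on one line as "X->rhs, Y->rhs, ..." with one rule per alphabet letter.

  step 2 ⇒ step 3: BCBBCBBCBC ⇒ BC·BA·BC·BC·BA·BC·BC·BA·BC·BA
    B ↦ BC
    C ↦ BA
    A ↦ B  (constrained at step 0)

A->B, B->BC, C->BA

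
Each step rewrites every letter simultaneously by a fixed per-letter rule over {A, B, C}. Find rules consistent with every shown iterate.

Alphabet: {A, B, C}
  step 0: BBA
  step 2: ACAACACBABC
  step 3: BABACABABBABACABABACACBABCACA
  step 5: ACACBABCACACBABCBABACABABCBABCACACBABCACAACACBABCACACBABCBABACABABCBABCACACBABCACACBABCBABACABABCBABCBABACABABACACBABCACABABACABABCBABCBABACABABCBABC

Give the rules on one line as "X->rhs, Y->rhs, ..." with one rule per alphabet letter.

A->BAB, B->C, C->ACA

  step 2 ⇒ step 3: ACAACACBABC ⇒ BAB·ACA·BAB·BAB·ACA·BAB·ACA·C·BAB·C·ACA
    A ↦ BAB
    B ↦ C
    C ↦ ACA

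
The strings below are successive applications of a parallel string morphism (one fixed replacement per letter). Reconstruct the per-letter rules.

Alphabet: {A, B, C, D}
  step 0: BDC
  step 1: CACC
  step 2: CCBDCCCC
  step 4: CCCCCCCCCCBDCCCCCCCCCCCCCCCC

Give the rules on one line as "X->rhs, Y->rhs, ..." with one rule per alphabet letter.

A->BD, B->C, C->CC, D->A

  step 1 ⇒ step 2: CACC ⇒ CC·BD·CC·CC
    A ↦ BD
    C ↦ CC
  step 0 ⇒ step 1: BDC ⇒ C·A·CC
    B ↦ C
  step 0 ⇒ step 1: BDC ⇒ C·A·CC
    D ↦ A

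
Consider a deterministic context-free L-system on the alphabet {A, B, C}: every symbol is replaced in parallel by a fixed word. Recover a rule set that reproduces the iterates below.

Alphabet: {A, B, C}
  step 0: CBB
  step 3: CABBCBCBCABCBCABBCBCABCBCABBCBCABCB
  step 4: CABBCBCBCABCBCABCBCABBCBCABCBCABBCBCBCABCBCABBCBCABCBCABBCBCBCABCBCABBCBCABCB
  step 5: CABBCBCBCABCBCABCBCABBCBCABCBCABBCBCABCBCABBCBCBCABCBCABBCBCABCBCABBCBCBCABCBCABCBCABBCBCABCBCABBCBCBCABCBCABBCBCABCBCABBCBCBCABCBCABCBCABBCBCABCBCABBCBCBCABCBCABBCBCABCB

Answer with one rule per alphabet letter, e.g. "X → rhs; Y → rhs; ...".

  step 4 ⇒ step 5: CABBCBCBCABCBCABCBCABBCBCABCBCABBCBCBCABCBCABBCBCABCBCABBCBCBCABCBCABBCBCABCB ⇒ CAB·B·CB·CB·CAB·CB·CAB·CB·CAB·B·CB·CAB·CB·CAB·B·CB·CAB·CB·CAB·B·CB·CB·CAB·CB·CAB·B·CB·CAB·CB·CAB·B·CB·CB·CAB·CB·CAB·CB·CAB·B·CB·CAB·CB·CAB·B·CB·CB·CAB·CB·CAB·B·CB·CAB·CB·CAB·B·CB·CB·CAB·CB·CAB·CB·CAB·B·CB·CAB·CB·CAB·B·CB·CB·CAB·CB·CAB·B·CB·CAB·CB
    A ↦ B
    B ↦ CB
    C ↦ CAB

A->B, B->CB, C->CAB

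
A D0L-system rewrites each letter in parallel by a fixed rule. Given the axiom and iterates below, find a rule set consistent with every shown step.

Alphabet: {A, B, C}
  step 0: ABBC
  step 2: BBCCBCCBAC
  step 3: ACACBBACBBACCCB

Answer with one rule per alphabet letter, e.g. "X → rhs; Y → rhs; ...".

  step 2 ⇒ step 3: BBCCBCCBAC ⇒ AC·AC·B·B·AC·B·B·AC·CC·B
    A ↦ CC
    B ↦ AC
    C ↦ B

A->CC, B->AC, C->B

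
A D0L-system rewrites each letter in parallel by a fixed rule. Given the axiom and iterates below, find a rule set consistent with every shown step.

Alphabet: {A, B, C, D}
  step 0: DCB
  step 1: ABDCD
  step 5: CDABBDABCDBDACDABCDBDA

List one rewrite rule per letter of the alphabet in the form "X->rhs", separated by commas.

  step 0 ⇒ step 1: DCB ⇒ A·BD·CD
    B ↦ CD
    C ↦ BD
    D ↦ A
    A ↦ B  (constrained at step 1)

A->B, B->CD, C->BD, D->A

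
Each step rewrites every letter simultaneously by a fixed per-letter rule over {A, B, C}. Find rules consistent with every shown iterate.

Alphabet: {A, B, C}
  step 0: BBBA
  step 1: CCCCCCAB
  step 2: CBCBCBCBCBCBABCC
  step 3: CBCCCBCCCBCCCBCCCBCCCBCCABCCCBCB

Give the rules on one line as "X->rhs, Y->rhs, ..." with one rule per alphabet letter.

  step 2 ⇒ step 3: CBCBCBCBCBCBABCC ⇒ CB·CC·CB·CC·CB·CC·CB·CC·CB·CC·CB·CC·AB·CC·CB·CB
    A ↦ AB
    B ↦ CC
    C ↦ CB

A->AB, B->CC, C->CB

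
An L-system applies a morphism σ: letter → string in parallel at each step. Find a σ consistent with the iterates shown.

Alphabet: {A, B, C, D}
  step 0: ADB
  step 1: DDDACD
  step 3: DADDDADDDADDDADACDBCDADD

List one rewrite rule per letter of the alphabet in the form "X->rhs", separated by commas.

  step 0 ⇒ step 1: ADB ⇒ DD·DA·CD
    A ↦ DD
    B ↦ CD
    D ↦ DA
    C ↦ BC  (constrained at step 1)

A->DD, B->CD, C->BC, D->DA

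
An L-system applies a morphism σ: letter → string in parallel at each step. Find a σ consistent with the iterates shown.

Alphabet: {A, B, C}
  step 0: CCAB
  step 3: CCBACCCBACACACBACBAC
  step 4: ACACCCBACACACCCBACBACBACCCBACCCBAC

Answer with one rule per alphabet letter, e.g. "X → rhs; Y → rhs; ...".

A->B, B->CC, C->AC

  step 3 ⇒ step 4: CCBACCCBACACACBACBAC ⇒ AC·AC·CC·B·AC·AC·AC·CC·B·AC·B·AC·B·AC·CC·B·AC·CC·B·AC
    A ↦ B
    B ↦ CC
    C ↦ AC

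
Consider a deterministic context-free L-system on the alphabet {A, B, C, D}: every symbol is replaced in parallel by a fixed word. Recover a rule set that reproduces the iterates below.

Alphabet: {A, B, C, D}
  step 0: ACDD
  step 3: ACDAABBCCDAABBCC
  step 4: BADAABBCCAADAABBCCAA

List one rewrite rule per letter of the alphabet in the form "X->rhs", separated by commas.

  step 3 ⇒ step 4: ACDAABBCCDAABBCC ⇒ B·A·DAA·B·B·C·C·A·A·DAA·B·B·C·C·A·A
    A ↦ B
    B ↦ C
    C ↦ A
    D ↦ DAA

A->B, B->C, C->A, D->DAA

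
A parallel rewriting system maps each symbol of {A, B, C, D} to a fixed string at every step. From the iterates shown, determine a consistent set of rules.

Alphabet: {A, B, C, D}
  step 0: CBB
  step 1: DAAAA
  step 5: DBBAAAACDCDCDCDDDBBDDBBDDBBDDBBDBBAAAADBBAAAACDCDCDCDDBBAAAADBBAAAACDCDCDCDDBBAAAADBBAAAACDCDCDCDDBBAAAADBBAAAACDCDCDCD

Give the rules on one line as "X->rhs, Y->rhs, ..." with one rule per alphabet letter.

A->CD, B->AA, C->D, D->DBB

  step 0 ⇒ step 1: CBB ⇒ D·AA·AA
    B ↦ AA
    C ↦ D
    A ↦ CD  (constrained at step 1)
    D ↦ DBB  (constrained at step 1)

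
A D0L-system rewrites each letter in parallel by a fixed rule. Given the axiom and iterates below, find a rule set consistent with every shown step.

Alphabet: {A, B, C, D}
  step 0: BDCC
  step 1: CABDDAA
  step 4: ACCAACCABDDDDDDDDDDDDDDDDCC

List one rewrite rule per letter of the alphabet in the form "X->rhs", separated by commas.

A->C, B->CAB, C->A, D->DD

  step 0 ⇒ step 1: BDCC ⇒ CAB·DD·A·A
    B ↦ CAB
    C ↦ A
    D ↦ DD
    A ↦ C  (constrained at step 1)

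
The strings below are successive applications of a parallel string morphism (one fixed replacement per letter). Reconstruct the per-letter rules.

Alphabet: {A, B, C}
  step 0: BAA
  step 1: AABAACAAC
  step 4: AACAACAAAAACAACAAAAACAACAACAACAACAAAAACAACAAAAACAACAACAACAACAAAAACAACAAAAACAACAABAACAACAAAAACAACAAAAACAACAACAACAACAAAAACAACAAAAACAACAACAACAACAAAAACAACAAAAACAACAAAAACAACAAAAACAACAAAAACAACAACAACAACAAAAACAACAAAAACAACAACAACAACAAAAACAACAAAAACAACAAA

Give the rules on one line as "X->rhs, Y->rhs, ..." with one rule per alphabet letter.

  step 0 ⇒ step 1: BAA ⇒ AAB·AAC·AAC
    A ↦ AAC
    B ↦ AAB
    C ↦ AAA  (constrained at step 1)

A->AAC, B->AAB, C->AAA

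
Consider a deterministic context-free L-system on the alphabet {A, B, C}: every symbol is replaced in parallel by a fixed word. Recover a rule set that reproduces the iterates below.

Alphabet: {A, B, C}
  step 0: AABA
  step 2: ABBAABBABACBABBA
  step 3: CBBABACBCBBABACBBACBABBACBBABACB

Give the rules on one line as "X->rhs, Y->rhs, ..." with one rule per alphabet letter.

A->CB, B->BA, C->AB

  step 2 ⇒ step 3: ABBAABBABACBABBA ⇒ CB·BA·BA·CB·CB·BA·BA·CB·BA·CB·AB·BA·CB·BA·BA·CB
    A ↦ CB
    B ↦ BA
    C ↦ AB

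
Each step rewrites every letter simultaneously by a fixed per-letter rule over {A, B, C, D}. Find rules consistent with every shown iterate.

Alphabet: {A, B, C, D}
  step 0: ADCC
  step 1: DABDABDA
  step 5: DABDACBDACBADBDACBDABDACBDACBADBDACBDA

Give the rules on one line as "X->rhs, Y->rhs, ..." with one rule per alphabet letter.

  step 0 ⇒ step 1: ADCC ⇒ D·A·BDA·BDA
    A ↦ D
    C ↦ BDA
    D ↦ A
    B ↦ CB  (constrained at step 1)

A->D, B->CB, C->BDA, D->A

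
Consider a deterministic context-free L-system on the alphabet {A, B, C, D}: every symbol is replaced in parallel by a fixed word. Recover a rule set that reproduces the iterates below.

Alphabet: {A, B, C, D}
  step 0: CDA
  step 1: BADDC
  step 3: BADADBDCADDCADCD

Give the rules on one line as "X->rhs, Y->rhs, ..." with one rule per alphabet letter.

A->DC, B->CD, C->B, D->AD

  step 0 ⇒ step 1: CDA ⇒ B·AD·DC
    A ↦ DC
    C ↦ B
    D ↦ AD
    B ↦ CD  (constrained at step 1)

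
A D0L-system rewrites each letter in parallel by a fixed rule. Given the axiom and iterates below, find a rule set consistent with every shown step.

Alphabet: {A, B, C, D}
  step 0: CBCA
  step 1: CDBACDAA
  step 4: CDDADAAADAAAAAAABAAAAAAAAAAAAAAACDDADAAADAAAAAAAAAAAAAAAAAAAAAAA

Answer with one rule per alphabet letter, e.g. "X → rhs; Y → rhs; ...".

A->AA, B->BA, C->CD, D->DA

  step 0 ⇒ step 1: CBCA ⇒ CD·BA·CD·AA
    A ↦ AA
    B ↦ BA
    C ↦ CD
    D ↦ DA  (constrained at step 1)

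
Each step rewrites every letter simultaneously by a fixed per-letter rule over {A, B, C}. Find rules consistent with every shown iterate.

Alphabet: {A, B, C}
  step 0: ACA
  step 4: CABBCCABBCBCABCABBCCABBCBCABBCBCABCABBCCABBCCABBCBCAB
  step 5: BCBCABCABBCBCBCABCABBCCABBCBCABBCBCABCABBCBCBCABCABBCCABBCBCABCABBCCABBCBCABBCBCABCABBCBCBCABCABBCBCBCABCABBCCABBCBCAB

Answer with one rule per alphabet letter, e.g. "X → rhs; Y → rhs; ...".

  step 4 ⇒ step 5: CABBCCABBCBCABCABBCCABBCBCABBCBCABCABBCCABBCCABBCBCAB ⇒ BC·B·CAB·CAB·BC·BC·B·CAB·CAB·BC·CAB·BC·B·CAB·BC·B·CAB·CAB·BC·BC·B·CAB·CAB·BC·CAB·BC·B·CAB·CAB·BC·CAB·BC·B·CAB·BC·B·CAB·CAB·BC·BC·B·CAB·CAB·BC·BC·B·CAB·CAB·BC·CAB·BC·B·CAB
    A ↦ B
    B ↦ CAB
    C ↦ BC

A->B, B->CAB, C->BC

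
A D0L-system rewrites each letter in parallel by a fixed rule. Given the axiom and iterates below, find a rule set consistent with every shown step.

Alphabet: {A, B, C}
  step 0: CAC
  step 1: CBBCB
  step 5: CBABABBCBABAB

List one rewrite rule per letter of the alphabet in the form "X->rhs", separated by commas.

A->B, B->A, C->CB

  step 0 ⇒ step 1: CAC ⇒ CB·B·CB
    A ↦ B
    C ↦ CB
    B ↦ A  (constrained at step 1)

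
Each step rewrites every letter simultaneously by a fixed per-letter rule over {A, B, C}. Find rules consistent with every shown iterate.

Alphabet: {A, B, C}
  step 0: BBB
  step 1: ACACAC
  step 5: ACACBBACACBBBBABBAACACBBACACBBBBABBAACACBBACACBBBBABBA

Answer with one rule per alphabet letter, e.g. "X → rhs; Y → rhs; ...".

A->BB, B->AC, C->A

  step 0 ⇒ step 1: BBB ⇒ AC·AC·AC
    B ↦ AC
    A ↦ BB  (constrained at step 1)
    C ↦ A  (constrained at step 1)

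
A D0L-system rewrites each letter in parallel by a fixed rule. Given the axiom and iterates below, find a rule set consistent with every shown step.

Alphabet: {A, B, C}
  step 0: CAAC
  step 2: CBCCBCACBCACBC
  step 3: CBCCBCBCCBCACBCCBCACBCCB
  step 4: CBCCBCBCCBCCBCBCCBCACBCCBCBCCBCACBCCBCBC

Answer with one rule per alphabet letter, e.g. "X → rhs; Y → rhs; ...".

A->CA, B->C, C->CB

  step 3 ⇒ step 4: CBCCBCBCCBCACBCCBCACBCCB ⇒ CB·C·CB·CB·C·CB·C·CB·CB·C·CB·CA·CB·C·CB·CB·C·CB·CA·CB·C·CB·CB·C
    A ↦ CA
    B ↦ C
    C ↦ CB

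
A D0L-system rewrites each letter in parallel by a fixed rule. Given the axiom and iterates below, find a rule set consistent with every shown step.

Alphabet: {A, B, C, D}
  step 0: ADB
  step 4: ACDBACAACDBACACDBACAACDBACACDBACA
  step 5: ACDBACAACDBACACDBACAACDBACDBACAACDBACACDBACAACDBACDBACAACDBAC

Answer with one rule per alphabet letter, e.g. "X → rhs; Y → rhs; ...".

  step 4 ⇒ step 5: ACDBACAACDBACACDBACAACDBACACDBACA ⇒ AC·DB·AC·A·AC·DB·AC·AC·DB·AC·A·AC·DB·AC·DB·AC·A·AC·DB·AC·AC·DB·AC·A·AC·DB·AC·DB·AC·A·AC·DB·AC
    A ↦ AC
    B ↦ A
    C ↦ DB
    D ↦ AC

A->AC, B->A, C->DB, D->AC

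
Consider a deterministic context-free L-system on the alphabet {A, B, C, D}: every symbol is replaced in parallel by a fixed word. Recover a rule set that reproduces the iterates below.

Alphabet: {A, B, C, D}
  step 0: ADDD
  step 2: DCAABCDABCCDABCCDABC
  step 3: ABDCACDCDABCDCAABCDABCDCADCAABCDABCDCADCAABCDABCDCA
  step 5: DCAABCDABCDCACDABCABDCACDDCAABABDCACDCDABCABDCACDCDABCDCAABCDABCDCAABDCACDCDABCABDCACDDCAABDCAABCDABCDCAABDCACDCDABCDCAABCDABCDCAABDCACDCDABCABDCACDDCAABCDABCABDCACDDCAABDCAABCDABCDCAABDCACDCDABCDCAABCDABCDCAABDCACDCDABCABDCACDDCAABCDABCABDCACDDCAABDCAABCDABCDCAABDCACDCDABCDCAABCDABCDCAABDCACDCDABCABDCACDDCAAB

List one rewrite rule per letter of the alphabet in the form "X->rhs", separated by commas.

A->CD, B->ABC, C->DCA, D->AB

  step 2 ⇒ step 3: DCAABCDABCCDABCCDABC ⇒ AB·DCA·CD·CD·ABC·DCA·AB·CD·ABC·DCA·DCA·AB·CD·ABC·DCA·DCA·AB·CD·ABC·DCA
    A ↦ CD
    B ↦ ABC
    C ↦ DCA
    D ↦ AB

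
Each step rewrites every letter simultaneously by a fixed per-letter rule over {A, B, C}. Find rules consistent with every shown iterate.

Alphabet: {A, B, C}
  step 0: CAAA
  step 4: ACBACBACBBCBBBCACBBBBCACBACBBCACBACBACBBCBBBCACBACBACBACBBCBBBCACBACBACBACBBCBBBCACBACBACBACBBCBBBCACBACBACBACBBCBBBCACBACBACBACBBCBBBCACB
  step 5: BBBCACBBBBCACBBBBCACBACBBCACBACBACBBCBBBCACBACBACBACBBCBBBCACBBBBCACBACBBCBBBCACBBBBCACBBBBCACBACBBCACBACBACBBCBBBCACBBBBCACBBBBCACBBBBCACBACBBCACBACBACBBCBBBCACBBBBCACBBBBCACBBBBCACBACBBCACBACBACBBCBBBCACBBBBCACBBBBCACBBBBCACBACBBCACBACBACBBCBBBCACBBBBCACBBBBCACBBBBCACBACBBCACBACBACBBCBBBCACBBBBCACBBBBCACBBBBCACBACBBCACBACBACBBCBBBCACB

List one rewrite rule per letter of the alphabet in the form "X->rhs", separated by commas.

  step 4 ⇒ step 5: ACBACBACBBCBBBCACBBBBCACBACBBCACBACBACBBCBBBCACBACBACBACBBCBBBCACBACBACBACBBCBBBCACBACBACBACBBCBBBCACBACBACBACBBCBBBCACBACBACBACBBCBBBCACB ⇒ BB·BC·ACB·BB·BC·ACB·BB·BC·ACB·ACB·BC·ACB·ACB·ACB·BC·BB·BC·ACB·ACB·ACB·ACB·BC·BB·BC·ACB·BB·BC·ACB·ACB·BC·BB·BC·ACB·BB·BC·ACB·BB·BC·ACB·ACB·BC·ACB·ACB·ACB·BC·BB·BC·ACB·BB·BC·ACB·BB·BC·ACB·BB·BC·ACB·ACB·BC·ACB·ACB·ACB·BC·BB·BC·ACB·BB·BC·ACB·BB·BC·ACB·BB·BC·ACB·ACB·BC·ACB·ACB·ACB·BC·BB·BC·ACB·BB·BC·ACB·BB·BC·ACB·BB·BC·ACB·ACB·BC·ACB·ACB·ACB·BC·BB·BC·ACB·BB·BC·ACB·BB·BC·ACB·BB·BC·ACB·ACB·BC·ACB·ACB·ACB·BC·BB·BC·ACB·BB·BC·ACB·BB·BC·ACB·BB·BC·ACB·ACB·BC·ACB·ACB·ACB·BC·BB·BC·ACB
    A ↦ BB
    B ↦ ACB
    C ↦ BC

A->BB, B->ACB, C->BC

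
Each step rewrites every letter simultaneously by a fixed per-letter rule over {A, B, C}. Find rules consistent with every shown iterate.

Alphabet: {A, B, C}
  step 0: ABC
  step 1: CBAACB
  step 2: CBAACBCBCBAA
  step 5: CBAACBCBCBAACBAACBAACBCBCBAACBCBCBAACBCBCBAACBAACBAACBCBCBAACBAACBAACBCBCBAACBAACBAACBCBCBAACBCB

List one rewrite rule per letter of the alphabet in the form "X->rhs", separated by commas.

  step 1 ⇒ step 2: CBAACB ⇒ CB·AA·CB·CB·CB·AA
    A ↦ CB
    B ↦ AA
    C ↦ CB

A->CB, B->AA, C->CB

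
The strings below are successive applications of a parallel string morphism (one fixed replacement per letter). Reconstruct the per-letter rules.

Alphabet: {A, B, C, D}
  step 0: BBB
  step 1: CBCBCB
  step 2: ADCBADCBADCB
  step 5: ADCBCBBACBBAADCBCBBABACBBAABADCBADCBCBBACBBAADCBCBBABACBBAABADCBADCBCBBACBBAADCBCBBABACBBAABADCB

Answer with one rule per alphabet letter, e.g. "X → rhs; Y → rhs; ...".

  step 1 ⇒ step 2: CBCBCB ⇒ AD·CB·AD·CB·AD·CB
    B ↦ CB
    C ↦ AD
    A ↦ BA  (constrained at step 2)
    D ↦ AB  (constrained at step 2)

A->BA, B->CB, C->AD, D->AB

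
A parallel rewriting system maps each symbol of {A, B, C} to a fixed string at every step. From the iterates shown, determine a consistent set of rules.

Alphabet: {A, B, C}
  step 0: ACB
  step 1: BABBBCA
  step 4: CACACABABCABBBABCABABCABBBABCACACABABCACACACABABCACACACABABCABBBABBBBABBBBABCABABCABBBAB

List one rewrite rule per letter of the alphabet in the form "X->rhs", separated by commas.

A->BAB, B->CA, C->BB

  step 0 ⇒ step 1: ACB ⇒ BAB·BB·CA
    A ↦ BAB
    B ↦ CA
    C ↦ BB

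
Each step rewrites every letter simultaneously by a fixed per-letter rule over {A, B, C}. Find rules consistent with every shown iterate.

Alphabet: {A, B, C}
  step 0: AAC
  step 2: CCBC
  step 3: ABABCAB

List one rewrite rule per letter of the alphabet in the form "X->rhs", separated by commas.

A->B, B->C, C->AB

  step 2 ⇒ step 3: CCBC ⇒ AB·AB·C·AB
    B ↦ C
    C ↦ AB
    A ↦ B  (constrained at step 0)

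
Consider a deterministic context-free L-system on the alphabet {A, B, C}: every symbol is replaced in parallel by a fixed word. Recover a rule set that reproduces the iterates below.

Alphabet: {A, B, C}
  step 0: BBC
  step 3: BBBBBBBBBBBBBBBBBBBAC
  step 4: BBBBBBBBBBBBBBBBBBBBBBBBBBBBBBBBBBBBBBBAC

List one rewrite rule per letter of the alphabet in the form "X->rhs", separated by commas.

A->B, B->BB, C->AC

  step 3 ⇒ step 4: BBBBBBBBBBBBBBBBBBBAC ⇒ BB·BB·BB·BB·BB·BB·BB·BB·BB·BB·BB·BB·BB·BB·BB·BB·BB·BB·BB·B·AC
    A ↦ B
    B ↦ BB
    C ↦ AC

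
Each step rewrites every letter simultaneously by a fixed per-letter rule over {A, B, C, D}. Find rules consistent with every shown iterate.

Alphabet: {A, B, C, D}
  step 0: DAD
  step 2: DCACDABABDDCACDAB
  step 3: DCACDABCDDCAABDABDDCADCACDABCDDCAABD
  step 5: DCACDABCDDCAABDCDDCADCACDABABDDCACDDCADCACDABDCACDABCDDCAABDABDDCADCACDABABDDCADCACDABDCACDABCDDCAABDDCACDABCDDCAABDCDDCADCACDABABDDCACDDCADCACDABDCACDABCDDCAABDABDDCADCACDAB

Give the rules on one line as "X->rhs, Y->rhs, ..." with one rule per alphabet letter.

A->AB, B->D, C->CD, D->DCA

  step 2 ⇒ step 3: DCACDABABDDCACDAB ⇒ DCA·CD·AB·CD·DCA·AB·D·AB·D·DCA·DCA·CD·AB·CD·DCA·AB·D
    A ↦ AB
    B ↦ D
    C ↦ CD
    D ↦ DCA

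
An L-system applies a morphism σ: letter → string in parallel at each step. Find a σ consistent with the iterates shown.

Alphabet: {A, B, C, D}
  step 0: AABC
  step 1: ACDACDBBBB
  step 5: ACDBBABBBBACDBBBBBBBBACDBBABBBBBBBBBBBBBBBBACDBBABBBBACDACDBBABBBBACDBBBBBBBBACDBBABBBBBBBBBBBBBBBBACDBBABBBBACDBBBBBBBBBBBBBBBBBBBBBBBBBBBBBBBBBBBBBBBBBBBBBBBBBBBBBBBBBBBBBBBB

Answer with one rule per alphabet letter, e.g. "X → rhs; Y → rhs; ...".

  step 0 ⇒ step 1: AABC ⇒ ACD·ACD·BB·BB
    A ↦ ACD
    B ↦ BB
    C ↦ BB
    D ↦ A  (constrained at step 1)

A->ACD, B->BB, C->BB, D->A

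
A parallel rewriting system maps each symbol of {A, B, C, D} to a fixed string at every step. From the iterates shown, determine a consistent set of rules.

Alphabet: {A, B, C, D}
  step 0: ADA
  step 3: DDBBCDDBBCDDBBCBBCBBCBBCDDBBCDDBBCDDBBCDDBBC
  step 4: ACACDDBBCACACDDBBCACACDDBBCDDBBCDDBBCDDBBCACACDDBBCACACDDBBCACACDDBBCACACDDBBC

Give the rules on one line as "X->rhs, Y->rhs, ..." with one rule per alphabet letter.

  step 3 ⇒ step 4: DDBBCDDBBCDDBBCBBCBBCBBCDDBBCDDBBCDDBBCDDBBC ⇒ AC·AC·D·D·BBC·AC·AC·D·D·BBC·AC·AC·D·D·BBC·D·D·BBC·D·D·BBC·D·D·BBC·AC·AC·D·D·BBC·AC·AC·D·D·BBC·AC·AC·D·D·BBC·AC·AC·D·D·BBC
    B ↦ D
    C ↦ BBC
    D ↦ AC
    A ↦ CCC  (constrained at step 0)

A->CCC, B->D, C->BBC, D->AC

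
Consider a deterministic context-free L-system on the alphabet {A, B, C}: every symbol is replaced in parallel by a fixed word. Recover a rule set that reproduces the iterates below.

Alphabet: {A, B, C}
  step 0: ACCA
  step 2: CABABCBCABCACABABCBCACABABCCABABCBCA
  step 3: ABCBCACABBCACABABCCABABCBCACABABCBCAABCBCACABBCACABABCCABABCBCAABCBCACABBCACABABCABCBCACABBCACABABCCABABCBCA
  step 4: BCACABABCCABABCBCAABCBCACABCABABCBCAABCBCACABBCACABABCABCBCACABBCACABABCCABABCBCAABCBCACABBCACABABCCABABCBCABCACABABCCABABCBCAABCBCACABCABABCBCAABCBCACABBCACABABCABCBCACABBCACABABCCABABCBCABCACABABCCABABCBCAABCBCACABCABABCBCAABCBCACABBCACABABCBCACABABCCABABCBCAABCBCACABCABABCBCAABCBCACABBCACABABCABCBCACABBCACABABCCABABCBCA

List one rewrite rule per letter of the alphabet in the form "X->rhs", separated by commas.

A->BCA, B->CAB, C->ABC

  step 3 ⇒ step 4: ABCBCACABBCACABABCCABABCBCACABABCBCAABCBCACABBCACABABCCABABCBCAABCBCACABBCACABABCABCBCACABBCACABABCCABABCBCA ⇒ BCA·CAB·ABC·CAB·ABC·BCA·ABC·BCA·CAB·CAB·ABC·BCA·ABC·BCA·CAB·BCA·CAB·ABC·ABC·BCA·CAB·BCA·CAB·ABC·CAB·ABC·BCA·ABC·BCA·CAB·BCA·CAB·ABC·CAB·ABC·BCA·BCA·CAB·ABC·CAB·ABC·BCA·ABC·BCA·CAB·CAB·ABC·BCA·ABC·BCA·CAB·BCA·CAB·ABC·ABC·BCA·CAB·BCA·CAB·ABC·CAB·ABC·BCA·BCA·CAB·ABC·CAB·ABC·BCA·ABC·BCA·CAB·CAB·ABC·BCA·ABC·BCA·CAB·BCA·CAB·ABC·BCA·CAB·ABC·CAB·ABC·BCA·ABC·BCA·CAB·CAB·ABC·BCA·ABC·BCA·CAB·BCA·CAB·ABC·ABC·BCA·CAB·BCA·CAB·ABC·CAB·ABC·BCA
    A ↦ BCA
    B ↦ CAB
    C ↦ ABC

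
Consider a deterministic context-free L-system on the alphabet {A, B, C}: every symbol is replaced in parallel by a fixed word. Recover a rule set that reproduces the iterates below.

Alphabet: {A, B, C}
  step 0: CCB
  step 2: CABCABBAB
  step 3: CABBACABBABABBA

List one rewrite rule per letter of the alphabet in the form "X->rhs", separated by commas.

  step 2 ⇒ step 3: CABCABBAB ⇒ CA·B·BA·CA·B·BA·BA·B·BA
    A ↦ B
    B ↦ BA
    C ↦ CA

A->B, B->BA, C->CA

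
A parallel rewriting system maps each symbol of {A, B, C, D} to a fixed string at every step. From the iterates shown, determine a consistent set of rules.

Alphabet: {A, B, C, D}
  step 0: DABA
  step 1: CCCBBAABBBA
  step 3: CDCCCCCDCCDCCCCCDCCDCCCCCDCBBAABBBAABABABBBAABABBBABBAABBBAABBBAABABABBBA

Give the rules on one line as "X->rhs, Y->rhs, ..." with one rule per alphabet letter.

A->BBA, B->AB, C->CDC, D->CCC

  step 0 ⇒ step 1: DABA ⇒ CCC·BBA·AB·BBA
    A ↦ BBA
    B ↦ AB
    D ↦ CCC
    C ↦ CDC  (constrained at step 1)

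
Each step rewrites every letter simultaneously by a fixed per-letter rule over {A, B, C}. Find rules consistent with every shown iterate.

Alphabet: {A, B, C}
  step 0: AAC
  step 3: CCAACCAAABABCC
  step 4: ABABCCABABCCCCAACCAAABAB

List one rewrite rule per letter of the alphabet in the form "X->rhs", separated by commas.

A->C, B->CAA, C->AB

  step 3 ⇒ step 4: CCAACCAAABABCC ⇒ AB·AB·C·C·AB·AB·C·C·C·CAA·C·CAA·AB·AB
    A ↦ C
    B ↦ CAA
    C ↦ AB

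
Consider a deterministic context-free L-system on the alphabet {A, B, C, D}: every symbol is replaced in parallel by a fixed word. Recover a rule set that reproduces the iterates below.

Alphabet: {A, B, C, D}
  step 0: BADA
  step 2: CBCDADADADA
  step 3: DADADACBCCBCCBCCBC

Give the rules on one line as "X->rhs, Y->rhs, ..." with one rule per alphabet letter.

A->C, B->DA, C->DA, D->CB

  step 2 ⇒ step 3: CBCDADADADA ⇒ DA·DA·DA·CB·C·CB·C·CB·C·CB·C
    A ↦ C
    B ↦ DA
    C ↦ DA
    D ↦ CB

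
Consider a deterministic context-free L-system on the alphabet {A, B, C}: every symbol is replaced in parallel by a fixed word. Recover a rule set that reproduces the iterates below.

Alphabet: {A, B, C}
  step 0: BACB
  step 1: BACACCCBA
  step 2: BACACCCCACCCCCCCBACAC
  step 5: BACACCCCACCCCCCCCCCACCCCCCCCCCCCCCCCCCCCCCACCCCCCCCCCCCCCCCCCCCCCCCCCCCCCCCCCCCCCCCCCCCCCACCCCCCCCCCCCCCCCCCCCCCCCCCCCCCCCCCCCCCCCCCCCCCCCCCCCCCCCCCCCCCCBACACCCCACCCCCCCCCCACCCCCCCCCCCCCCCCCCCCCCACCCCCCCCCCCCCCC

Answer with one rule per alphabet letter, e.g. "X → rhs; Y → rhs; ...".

A->CAC, B->BA, C->CC

  step 1 ⇒ step 2: BACACCCBA ⇒ BA·CAC·CC·CAC·CC·CC·CC·BA·CAC
    A ↦ CAC
    B ↦ BA
    C ↦ CC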